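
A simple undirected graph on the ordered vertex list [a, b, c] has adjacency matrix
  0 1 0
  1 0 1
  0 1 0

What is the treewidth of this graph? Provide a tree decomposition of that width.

Treewidth 1.
One such decomposition:
Bags: B1 = {b, c}  B2 = {a, b}
Tree: B1–B2

The largest bag has 2 vertices, giving width 1; this decomposition certifies tw(G) ≤ 1. G has an edge, so its treewidth is at least 1. The upper and lower bounds meet at 1, so that is the treewidth.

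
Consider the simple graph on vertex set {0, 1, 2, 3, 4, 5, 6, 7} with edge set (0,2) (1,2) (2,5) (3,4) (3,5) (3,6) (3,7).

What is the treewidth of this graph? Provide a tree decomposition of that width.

Every bag has size at most 2, so the width is 2 − 1 = 1 and tw(G) ≤ 1. Since G has at least one edge (e.g. 7–3), it is not an edgeless graph, so tw(G) ≥ 1. Hence tw(G) = 1 exactly.

Treewidth 1.
One such decomposition:
Bags: B1 = {3, 7}  B2 = {3, 5}  B3 = {2, 5}  B4 = {3, 6}  B5 = {0, 2}  B6 = {1, 2}  B7 = {3, 4}
Tree: B1–B2, B2–B3, B1–B4, B3–B5, B3–B6, B2–B7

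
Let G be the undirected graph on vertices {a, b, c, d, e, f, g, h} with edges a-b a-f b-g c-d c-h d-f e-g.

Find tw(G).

A width-1 tree decomposition is:
Bags: B1 = {e, g}  B2 = {b, g}  B3 = {a, b}  B4 = {a, f}  B5 = {d, f}  B6 = {c, d}  B7 = {c, h}
Tree: B1–B2, B2–B3, B3–B4, B4–B5, B5–B6, B6–B7
Each bag holds 2 vertices, so the decomposition has width 1, which upper-bounds the treewidth. Since G has at least one edge (e.g. e–g), it is not an edgeless graph, so tw(G) ≥ 1. Therefore the treewidth is 1.

1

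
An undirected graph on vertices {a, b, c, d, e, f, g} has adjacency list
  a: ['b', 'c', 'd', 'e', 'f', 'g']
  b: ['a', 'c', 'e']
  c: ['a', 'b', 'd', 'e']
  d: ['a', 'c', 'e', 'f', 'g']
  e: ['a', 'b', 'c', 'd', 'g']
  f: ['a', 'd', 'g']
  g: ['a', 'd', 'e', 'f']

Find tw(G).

A width-3 tree decomposition is:
Bags: B1 = {a, d, e, g}  B2 = {a, c, d, e}  B3 = {a, d, f, g}  B4 = {a, b, c, e}
Tree: B1–B2, B1–B3, B2–B4
Each bag holds 4 vertices, so the decomposition has width 3, which upper-bounds the treewidth. On the other hand G contains the 4-clique {a, d, e, g}. A clique must lie in a single bag of any decomposition, so no decomposition can have width below 3. Hence tw(G) = 3 exactly.

3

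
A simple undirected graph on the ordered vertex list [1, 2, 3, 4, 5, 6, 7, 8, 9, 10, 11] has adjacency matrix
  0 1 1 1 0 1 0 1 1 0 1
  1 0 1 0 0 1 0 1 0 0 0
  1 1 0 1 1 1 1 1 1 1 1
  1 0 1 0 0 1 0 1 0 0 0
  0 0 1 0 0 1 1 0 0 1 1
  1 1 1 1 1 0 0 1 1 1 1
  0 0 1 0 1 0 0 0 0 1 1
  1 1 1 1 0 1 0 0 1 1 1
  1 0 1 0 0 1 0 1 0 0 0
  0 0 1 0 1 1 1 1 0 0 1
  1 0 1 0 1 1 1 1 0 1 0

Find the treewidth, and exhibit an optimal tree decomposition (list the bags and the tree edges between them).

Treewidth 4.
Bags: B1 = {1, 2, 3, 6, 8}  B2 = {1, 3, 4, 6, 8}  B3 = {1, 3, 6, 8, 11}  B4 = {3, 6, 8, 10, 11}  B5 = {3, 5, 6, 10, 11}  B6 = {3, 5, 7, 10, 11}  B7 = {1, 3, 6, 8, 9}
Tree: B1–B2, B2–B3, B3–B4, B4–B5, B5–B6, B3–B7

Every bag has size at most 5, so the width is 5 − 1 = 4 and tw(G) ≤ 4. For the lower bound, the 5 vertices {1, 3, 6, 8, 9} are pairwise adjacent, and any tree decomposition puts a clique entirely inside one bag — forcing width ≥ 4. The upper and lower bounds meet at 4, so that is the treewidth.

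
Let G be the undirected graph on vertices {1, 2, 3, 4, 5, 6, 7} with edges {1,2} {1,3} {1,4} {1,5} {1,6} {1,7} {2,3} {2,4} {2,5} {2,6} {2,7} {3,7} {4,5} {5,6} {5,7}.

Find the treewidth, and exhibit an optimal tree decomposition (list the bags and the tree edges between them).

Treewidth 3.
Bags: B1 = {1, 2, 5, 7}  B2 = {1, 2, 5, 6}  B3 = {1, 2, 3, 7}  B4 = {1, 2, 4, 5}
Tree: B1–B2, B1–B3, B1–B4

Each bag holds 4 vertices, so the decomposition has width 3, which upper-bounds the treewidth. Conversely, {1, 2, 3, 7} is a clique of size 4, and the vertices of any clique must share a bag in every tree decomposition; so some bag has ≥ 4 vertices and tw(G) ≥ 3. Therefore the treewidth is 3.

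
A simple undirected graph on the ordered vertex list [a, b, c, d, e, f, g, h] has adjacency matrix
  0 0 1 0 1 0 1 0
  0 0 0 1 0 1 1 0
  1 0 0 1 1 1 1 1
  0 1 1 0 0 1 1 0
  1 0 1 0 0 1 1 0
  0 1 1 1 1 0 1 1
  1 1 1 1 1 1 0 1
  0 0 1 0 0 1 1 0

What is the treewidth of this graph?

3

A width-3 tree decomposition is:
Bags: B1 = {c, f, g, h}  B2 = {c, d, f, g}  B3 = {c, e, f, g}  B4 = {b, d, f, g}  B5 = {a, c, e, g}
Tree: B1–B2, B2–B3, B2–B4, B3–B5
Each bag holds 4 vertices, so the decomposition has width 3, which upper-bounds the treewidth. Conversely, {a, c, e, g} is a clique of size 4, and the vertices of any clique must share a bag in every tree decomposition; so some bag has ≥ 4 vertices and tw(G) ≥ 3. Combining the bounds, tw(G) = 3.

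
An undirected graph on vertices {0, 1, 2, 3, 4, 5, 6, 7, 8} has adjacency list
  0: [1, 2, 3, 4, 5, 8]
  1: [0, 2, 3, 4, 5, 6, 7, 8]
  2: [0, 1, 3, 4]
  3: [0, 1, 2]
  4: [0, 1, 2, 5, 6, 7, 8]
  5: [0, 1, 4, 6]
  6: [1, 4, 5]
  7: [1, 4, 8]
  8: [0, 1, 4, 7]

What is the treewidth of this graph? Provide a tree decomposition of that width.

Every bag has size at most 4, so the width is 4 − 1 = 3 and tw(G) ≤ 3. Conversely, {0, 1, 2, 3} is a clique of size 4, and the vertices of any clique must share a bag in every tree decomposition; so some bag has ≥ 4 vertices and tw(G) ≥ 3. Hence tw(G) = 3 exactly.

Treewidth 3.
One optimal decomposition is:
Bags: B1 = {0, 1, 4, 5}  B2 = {0, 1, 4, 8}  B3 = {0, 1, 2, 4}  B4 = {1, 4, 7, 8}  B5 = {1, 4, 5, 6}  B6 = {0, 1, 2, 3}
Tree: B1–B2, B1–B3, B2–B4, B1–B5, B3–B6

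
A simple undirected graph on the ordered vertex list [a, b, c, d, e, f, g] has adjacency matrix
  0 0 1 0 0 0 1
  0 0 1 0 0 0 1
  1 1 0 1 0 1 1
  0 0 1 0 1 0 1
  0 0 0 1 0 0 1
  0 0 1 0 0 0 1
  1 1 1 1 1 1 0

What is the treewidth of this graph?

A width-2 tree decomposition is:
Bags: B1 = {c, d, g}  B2 = {a, c, g}  B3 = {c, f, g}  B4 = {b, c, g}  B5 = {d, e, g}
Tree: B1–B2, B1–B3, B3–B4, B1–B5
Each bag holds 3 vertices, so the decomposition has width 2, which upper-bounds the treewidth. On the other hand G contains the 3-clique {d, e, g}. A clique must lie in a single bag of any decomposition, so no decomposition can have width below 2. Hence tw(G) = 2 exactly.

2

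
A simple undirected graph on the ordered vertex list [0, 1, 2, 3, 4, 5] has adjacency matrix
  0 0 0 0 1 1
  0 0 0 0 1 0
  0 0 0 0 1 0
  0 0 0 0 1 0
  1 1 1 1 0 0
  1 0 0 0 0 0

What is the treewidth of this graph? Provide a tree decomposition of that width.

Treewidth 1.
One optimal decomposition is:
Bags: B1 = {2, 4}  B2 = {0, 4}  B3 = {1, 4}  B4 = {0, 5}  B5 = {3, 4}
Tree: B1–B2, B2–B3, B2–B4, B3–B5

Each bag holds 2 vertices, so the decomposition has width 1, which upper-bounds the treewidth. G has an edge, so its treewidth is at least 1. Therefore the treewidth is 1.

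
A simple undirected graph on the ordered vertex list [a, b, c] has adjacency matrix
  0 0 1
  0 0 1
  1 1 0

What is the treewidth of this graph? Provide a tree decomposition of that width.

The largest bag has 2 vertices, giving width 1; this decomposition certifies tw(G) ≤ 1. G has an edge, so its treewidth is at least 1. Combining the bounds, tw(G) = 1.

Treewidth 1.
One such decomposition:
Bags: B1 = {a, c}  B2 = {b, c}
Tree: B1–B2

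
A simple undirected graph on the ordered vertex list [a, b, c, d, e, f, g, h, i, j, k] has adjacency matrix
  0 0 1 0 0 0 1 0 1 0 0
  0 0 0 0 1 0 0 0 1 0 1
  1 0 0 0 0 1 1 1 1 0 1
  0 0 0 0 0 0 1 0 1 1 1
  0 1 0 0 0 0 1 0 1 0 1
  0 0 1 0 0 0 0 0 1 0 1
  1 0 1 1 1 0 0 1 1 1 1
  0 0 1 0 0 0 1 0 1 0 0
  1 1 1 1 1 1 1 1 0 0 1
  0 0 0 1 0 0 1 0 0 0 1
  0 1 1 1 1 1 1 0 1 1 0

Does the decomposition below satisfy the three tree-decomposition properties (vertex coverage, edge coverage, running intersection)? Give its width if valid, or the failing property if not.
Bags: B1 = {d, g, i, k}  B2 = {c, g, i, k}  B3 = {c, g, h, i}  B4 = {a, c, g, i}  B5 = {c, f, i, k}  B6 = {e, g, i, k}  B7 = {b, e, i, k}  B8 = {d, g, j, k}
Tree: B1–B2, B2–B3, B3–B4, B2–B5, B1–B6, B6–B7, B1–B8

Every vertex of G appears in some bag (union = {a, b, c, d, e, f, g, h, i, j, k}); every edge is covered by a bag; and for each vertex v the set of bags containing v is connected in the bag tree. The decomposition is therefore valid. The largest bag has 4 vertices, so the width is 3.

Yes; width 3.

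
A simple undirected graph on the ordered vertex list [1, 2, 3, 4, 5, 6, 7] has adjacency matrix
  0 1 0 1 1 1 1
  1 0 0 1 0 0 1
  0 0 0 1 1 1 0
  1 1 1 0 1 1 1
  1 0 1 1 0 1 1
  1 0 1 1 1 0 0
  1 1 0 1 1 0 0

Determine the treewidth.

A width-3 tree decomposition is:
Bags: B1 = {1, 4, 5, 6}  B2 = {1, 4, 5, 7}  B3 = {1, 2, 4, 7}  B4 = {3, 4, 5, 6}
Tree: B1–B2, B2–B3, B1–B4
Every bag has size at most 4, so the width is 4 − 1 = 3 and tw(G) ≤ 3. For the lower bound, the 4 vertices {1, 2, 4, 7} are pairwise adjacent, and any tree decomposition puts a clique entirely inside one bag — forcing width ≥ 3. The upper and lower bounds meet at 3, so that is the treewidth.

3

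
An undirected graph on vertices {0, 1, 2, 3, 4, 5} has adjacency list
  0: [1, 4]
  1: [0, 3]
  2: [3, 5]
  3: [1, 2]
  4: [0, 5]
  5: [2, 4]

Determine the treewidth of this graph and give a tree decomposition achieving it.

Treewidth 2.
Bags: B1 = {0, 1, 4}  B2 = {1, 4, 5}  B3 = {1, 2, 5}  B4 = {1, 2, 3}
Tree: B1–B2, B2–B3, B3–B4

The largest bag has 3 vertices, giving width 2; this decomposition certifies tw(G) ≤ 2. Since 1–0–4–5–2–3–1 is a cycle in G, G is not acyclic. Forests are exactly the graphs of treewidth ≤ 1, so tw(G) ≥ 2. The upper and lower bounds meet at 2, so that is the treewidth.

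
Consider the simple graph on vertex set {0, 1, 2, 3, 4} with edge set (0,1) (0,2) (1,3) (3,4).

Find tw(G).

1

A width-1 tree decomposition is:
Bags: B1 = {0, 1}  B2 = {1, 3}  B3 = {0, 2}  B4 = {3, 4}
Tree: B1–B2, B1–B3, B2–B4
The largest bag has 2 vertices, giving width 1; this decomposition certifies tw(G) ≤ 1. Since G has at least one edge (e.g. 0–1), it is not an edgeless graph, so tw(G) ≥ 1. Combining the bounds, tw(G) = 1.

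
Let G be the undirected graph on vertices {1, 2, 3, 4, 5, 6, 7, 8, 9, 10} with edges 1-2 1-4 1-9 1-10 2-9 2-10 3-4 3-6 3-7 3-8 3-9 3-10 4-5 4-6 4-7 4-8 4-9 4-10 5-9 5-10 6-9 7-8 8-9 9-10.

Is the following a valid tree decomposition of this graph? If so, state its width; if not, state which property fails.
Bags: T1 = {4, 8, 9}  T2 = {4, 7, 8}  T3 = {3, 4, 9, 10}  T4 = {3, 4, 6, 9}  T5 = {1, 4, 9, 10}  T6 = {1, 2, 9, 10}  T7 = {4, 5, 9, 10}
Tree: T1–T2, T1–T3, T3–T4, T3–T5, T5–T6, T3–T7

A tree decomposition must satisfy three properties: every vertex lies in some bag; for every edge, both endpoints lie together in some bag; and for every vertex, the bags containing it form a connected subtree. Here edge (3,8) lies in no bag, so the decomposition is invalid.

No — edge (3,8) lies in no bag.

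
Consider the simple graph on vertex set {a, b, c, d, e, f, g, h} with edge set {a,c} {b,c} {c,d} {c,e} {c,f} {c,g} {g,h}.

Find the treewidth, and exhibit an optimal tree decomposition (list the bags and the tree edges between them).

The largest bag has 2 vertices, giving width 1; this decomposition certifies tw(G) ≤ 1. Any graph with an edge has treewidth ≥ 1, and G has the edge c–f. Hence tw(G) = 1 exactly.

Treewidth 1.
Bags: B1 = {c, f}  B2 = {c, d}  B3 = {a, c}  B4 = {c, g}  B5 = {g, h}  B6 = {c, e}  B7 = {b, c}
Tree: B1–B2, B2–B3, B3–B4, B4–B5, B3–B6, B4–B7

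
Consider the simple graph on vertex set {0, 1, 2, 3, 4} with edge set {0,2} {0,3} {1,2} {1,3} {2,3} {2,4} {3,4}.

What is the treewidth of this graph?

2

A width-2 tree decomposition is:
Bags: B1 = {0, 2, 3}  B2 = {2, 3, 4}  B3 = {1, 2, 3}
Tree: B1–B2, B1–B3
The largest bag has 3 vertices, giving width 2; this decomposition certifies tw(G) ≤ 2. For the lower bound, the 3 vertices {0, 2, 3} are pairwise adjacent, and any tree decomposition puts a clique entirely inside one bag — forcing width ≥ 2. Hence tw(G) = 2 exactly.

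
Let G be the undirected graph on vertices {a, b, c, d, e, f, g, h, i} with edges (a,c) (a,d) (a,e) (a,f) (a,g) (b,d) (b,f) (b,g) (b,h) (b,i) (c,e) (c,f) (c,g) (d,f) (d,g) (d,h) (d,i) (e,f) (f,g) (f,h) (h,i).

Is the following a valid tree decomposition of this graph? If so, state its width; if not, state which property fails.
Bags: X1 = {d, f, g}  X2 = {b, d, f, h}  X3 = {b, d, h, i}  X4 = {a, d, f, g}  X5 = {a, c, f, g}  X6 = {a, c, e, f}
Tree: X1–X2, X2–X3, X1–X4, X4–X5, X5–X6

A tree decomposition must satisfy three properties: every vertex lies in some bag; for every edge, both endpoints lie together in some bag; and for every vertex, the bags containing it form a connected subtree. Here edge (b,g) lies in no bag, so the decomposition is invalid.

No — edge (b,g) lies in no bag.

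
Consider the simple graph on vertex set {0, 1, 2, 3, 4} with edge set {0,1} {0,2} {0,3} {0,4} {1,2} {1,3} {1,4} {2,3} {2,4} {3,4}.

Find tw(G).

A width-4 tree decomposition is:
Bags: B1 = {0, 1, 2, 3, 4}
Tree: (single bag)
A single bag containing all 5 vertices is trivially a valid decomposition of width 4. For the lower bound, the 5 vertices {0, 1, 2, 3, 4} are pairwise adjacent, and any tree decomposition puts a clique entirely inside one bag — forcing width ≥ 4. The upper and lower bounds meet at 4, so that is the treewidth.

4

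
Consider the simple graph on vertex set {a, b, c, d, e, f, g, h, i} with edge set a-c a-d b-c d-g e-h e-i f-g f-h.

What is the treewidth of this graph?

A width-1 tree decomposition is:
Bags: B1 = {b, c}  B2 = {a, c}  B3 = {a, d}  B4 = {d, g}  B5 = {f, g}  B6 = {f, h}  B7 = {e, h}  B8 = {e, i}
Tree: B1–B2, B2–B3, B3–B4, B4–B5, B5–B6, B6–B7, B7–B8
Each bag holds 2 vertices, so the decomposition has width 1, which upper-bounds the treewidth. G has an edge, so its treewidth is at least 1. Therefore the treewidth is 1.

1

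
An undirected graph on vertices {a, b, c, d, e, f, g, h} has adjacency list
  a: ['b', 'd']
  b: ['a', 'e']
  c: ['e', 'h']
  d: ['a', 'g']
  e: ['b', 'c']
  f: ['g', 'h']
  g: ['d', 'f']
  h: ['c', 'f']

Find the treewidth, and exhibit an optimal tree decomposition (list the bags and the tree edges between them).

Each bag holds 3 vertices, so the decomposition has width 2, which upper-bounds the treewidth. Since b–e–c–h–f–g–d–a–b is a cycle in G, G is not acyclic. Forests are exactly the graphs of treewidth ≤ 1, so tw(G) ≥ 2. Therefore the treewidth is 2.

Treewidth 2.
One such decomposition:
Bags: B1 = {b, c, e}  B2 = {b, c, h}  B3 = {b, f, h}  B4 = {b, f, g}  B5 = {b, d, g}  B6 = {a, b, d}
Tree: B1–B2, B2–B3, B3–B4, B4–B5, B5–B6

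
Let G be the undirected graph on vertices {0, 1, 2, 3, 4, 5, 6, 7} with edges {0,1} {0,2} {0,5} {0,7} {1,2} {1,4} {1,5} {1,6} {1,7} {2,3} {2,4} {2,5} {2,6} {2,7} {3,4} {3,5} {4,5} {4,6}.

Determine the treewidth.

3

A width-3 tree decomposition is:
Bags: B1 = {1, 2, 4, 6}  B2 = {1, 2, 4, 5}  B3 = {0, 1, 2, 5}  B4 = {2, 3, 4, 5}  B5 = {0, 1, 2, 7}
Tree: B1–B2, B2–B3, B2–B4, B3–B5
The largest bag has 4 vertices, giving width 3; this decomposition certifies tw(G) ≤ 3. Conversely, {0, 1, 2, 5} is a clique of size 4, and the vertices of any clique must share a bag in every tree decomposition; so some bag has ≥ 4 vertices and tw(G) ≥ 3. Therefore the treewidth is 3.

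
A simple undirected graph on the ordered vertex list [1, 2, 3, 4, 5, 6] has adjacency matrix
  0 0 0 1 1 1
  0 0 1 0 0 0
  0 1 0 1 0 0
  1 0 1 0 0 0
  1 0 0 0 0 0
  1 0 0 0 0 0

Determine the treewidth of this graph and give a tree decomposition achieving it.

Treewidth 1.
One optimal decomposition is:
Bags: B1 = {1, 4}  B2 = {3, 4}  B3 = {2, 3}  B4 = {1, 5}  B5 = {1, 6}
Tree: B1–B2, B2–B3, B1–B4, B4–B5

Every bag has size at most 2, so the width is 2 − 1 = 1 and tw(G) ≤ 1. Since G has at least one edge (e.g. 1–4), it is not an edgeless graph, so tw(G) ≥ 1. Therefore the treewidth is 1.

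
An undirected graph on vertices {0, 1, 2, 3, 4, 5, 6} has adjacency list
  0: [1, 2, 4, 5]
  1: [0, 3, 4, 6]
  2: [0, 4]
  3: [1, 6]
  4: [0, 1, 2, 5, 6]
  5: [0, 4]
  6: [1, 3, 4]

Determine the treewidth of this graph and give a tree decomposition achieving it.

Treewidth 2.
One such decomposition:
Bags: B1 = {1, 4, 6}  B2 = {1, 3, 6}  B3 = {0, 1, 4}  B4 = {0, 2, 4}  B5 = {0, 4, 5}
Tree: B1–B2, B1–B3, B3–B4, B4–B5

Every bag has size at most 3, so the width is 3 − 1 = 2 and tw(G) ≤ 2. Conversely, {1, 3, 6} is a clique of size 3, and the vertices of any clique must share a bag in every tree decomposition; so some bag has ≥ 3 vertices and tw(G) ≥ 2. Combining the bounds, tw(G) = 2.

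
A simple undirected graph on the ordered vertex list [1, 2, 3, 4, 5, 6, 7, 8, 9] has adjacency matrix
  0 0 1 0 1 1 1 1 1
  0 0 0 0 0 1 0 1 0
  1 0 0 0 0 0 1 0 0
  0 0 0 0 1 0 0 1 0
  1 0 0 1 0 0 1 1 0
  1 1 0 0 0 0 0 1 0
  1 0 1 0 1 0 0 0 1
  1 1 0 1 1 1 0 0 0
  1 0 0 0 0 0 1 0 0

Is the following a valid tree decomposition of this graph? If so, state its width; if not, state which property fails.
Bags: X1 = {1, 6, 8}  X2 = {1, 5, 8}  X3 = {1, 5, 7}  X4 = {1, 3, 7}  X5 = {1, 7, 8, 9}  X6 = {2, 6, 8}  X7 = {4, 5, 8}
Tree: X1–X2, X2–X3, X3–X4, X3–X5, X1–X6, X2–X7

No — bags containing vertex 8 are not connected in the tree.

A tree decomposition must satisfy three properties: every vertex lies in some bag; for every edge, both endpoints lie together in some bag; and for every vertex, the bags containing it form a connected subtree. Here bags containing vertex 8 are not connected in the tree, so the decomposition is invalid.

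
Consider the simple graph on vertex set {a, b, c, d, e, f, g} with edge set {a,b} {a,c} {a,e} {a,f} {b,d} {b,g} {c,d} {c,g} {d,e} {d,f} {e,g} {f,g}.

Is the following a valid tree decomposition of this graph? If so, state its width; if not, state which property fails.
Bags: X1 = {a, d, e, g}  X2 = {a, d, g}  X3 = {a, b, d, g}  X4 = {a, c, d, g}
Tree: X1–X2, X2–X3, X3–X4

No — vertex f appears in no bag.

A tree decomposition must satisfy three properties: every vertex lies in some bag; for every edge, both endpoints lie together in some bag; and for every vertex, the bags containing it form a connected subtree. Here vertex f appears in no bag, so the decomposition is invalid.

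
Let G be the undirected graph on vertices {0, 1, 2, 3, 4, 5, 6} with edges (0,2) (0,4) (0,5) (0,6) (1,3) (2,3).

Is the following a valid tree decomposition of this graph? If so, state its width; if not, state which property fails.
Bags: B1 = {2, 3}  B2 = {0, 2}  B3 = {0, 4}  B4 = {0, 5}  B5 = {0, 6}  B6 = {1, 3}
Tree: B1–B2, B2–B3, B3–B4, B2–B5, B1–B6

Yes; width 1.

Checking the three conditions: (i) the bags cover all of {0, 1, 2, 3, 4, 5, 6}; (ii) for each edge, some bag contains both endpoints; (iii) the bags containing any fixed vertex form a subtree. All hold, so the decomposition is valid with width 2 − 1 = 1.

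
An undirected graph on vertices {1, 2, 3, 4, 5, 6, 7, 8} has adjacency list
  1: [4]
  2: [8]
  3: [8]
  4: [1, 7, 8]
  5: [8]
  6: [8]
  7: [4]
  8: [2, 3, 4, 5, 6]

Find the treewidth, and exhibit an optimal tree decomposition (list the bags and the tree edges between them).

Each bag holds 2 vertices, so the decomposition has width 1, which upper-bounds the treewidth. G has an edge, so its treewidth is at least 1. Therefore the treewidth is 1.

Treewidth 1.
One optimal decomposition is:
Bags: B1 = {4, 8}  B2 = {5, 8}  B3 = {3, 8}  B4 = {4, 7}  B5 = {2, 8}  B6 = {1, 4}  B7 = {6, 8}
Tree: B1–B2, B1–B3, B1–B4, B3–B5, B1–B6, B1–B7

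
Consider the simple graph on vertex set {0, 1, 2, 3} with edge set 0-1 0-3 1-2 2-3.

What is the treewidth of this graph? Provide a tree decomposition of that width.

The largest bag has 3 vertices, giving width 2; this decomposition certifies tw(G) ≤ 2. Since 1–0–3–2–1 is a cycle in G, G is not acyclic. Forests are exactly the graphs of treewidth ≤ 1, so tw(G) ≥ 2. Hence tw(G) = 2 exactly.

Treewidth 2.
Bags: B1 = {0, 1, 3}  B2 = {1, 2, 3}
Tree: B1–B2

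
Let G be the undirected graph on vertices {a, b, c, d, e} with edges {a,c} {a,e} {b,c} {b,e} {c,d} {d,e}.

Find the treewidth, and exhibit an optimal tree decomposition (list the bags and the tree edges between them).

Treewidth 2.
Bags: B1 = {c, d, e}  B2 = {a, c, e}  B3 = {b, c, e}
Tree: B1–B2, B2–B3

Each bag holds 3 vertices, so the decomposition has width 2, which upper-bounds the treewidth. Since c–d–e–a–c is a cycle in G, G is not acyclic. Forests are exactly the graphs of treewidth ≤ 1, so tw(G) ≥ 2. Therefore the treewidth is 2.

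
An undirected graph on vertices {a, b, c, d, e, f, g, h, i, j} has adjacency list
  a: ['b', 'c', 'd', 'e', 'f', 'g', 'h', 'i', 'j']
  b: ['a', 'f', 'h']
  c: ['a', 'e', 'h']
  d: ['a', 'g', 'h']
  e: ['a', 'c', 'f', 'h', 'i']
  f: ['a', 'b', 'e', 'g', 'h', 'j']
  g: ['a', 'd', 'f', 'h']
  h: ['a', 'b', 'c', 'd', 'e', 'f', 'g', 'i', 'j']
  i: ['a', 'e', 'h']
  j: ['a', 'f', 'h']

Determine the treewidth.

A width-3 tree decomposition is:
Bags: B1 = {a, f, g, h}  B2 = {a, d, g, h}  B3 = {a, e, f, h}  B4 = {a, c, e, h}  B5 = {a, f, h, j}  B6 = {a, e, h, i}  B7 = {a, b, f, h}
Tree: B1–B2, B1–B3, B3–B4, B1–B5, B3–B6, B5–B7
Every bag has size at most 4, so the width is 4 − 1 = 3 and tw(G) ≤ 3. Conversely, {a, d, g, h} is a clique of size 4, and the vertices of any clique must share a bag in every tree decomposition; so some bag has ≥ 4 vertices and tw(G) ≥ 3. Hence tw(G) = 3 exactly.

3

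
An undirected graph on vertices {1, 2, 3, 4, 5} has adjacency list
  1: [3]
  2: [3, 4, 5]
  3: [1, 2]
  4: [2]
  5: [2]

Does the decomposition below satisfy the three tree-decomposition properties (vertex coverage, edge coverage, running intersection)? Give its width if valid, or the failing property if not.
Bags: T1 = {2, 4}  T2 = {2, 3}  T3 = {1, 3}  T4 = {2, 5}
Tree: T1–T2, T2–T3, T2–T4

Yes; width 1.

Vertex coverage: the bags together contain {1, 2, 3, 4, 5}, the full vertex set. Edge coverage: each edge of G has both endpoints in at least one bag. Running intersection: for every vertex, the bags containing it form a connected subtree. All three properties hold, so this is a valid tree decomposition of width max|bag| − 1 = 1, and hence tw(G) ≤ 1.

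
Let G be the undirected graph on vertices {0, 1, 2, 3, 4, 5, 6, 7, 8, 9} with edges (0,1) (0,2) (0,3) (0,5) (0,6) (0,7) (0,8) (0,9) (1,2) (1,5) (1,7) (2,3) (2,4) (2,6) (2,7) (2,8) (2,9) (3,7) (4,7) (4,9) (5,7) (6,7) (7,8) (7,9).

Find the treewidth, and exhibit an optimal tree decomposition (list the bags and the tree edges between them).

The largest bag has 4 vertices, giving width 3; this decomposition certifies tw(G) ≤ 3. Conversely, {0, 1, 2, 7} is a clique of size 4, and the vertices of any clique must share a bag in every tree decomposition; so some bag has ≥ 4 vertices and tw(G) ≥ 3. Therefore the treewidth is 3.

Treewidth 3.
One such decomposition:
Bags: B1 = {0, 2, 3, 7}  B2 = {0, 1, 2, 7}  B3 = {0, 1, 5, 7}  B4 = {0, 2, 7, 9}  B5 = {0, 2, 7, 8}  B6 = {0, 2, 6, 7}  B7 = {2, 4, 7, 9}
Tree: B1–B2, B2–B3, B2–B4, B2–B5, B1–B6, B4–B7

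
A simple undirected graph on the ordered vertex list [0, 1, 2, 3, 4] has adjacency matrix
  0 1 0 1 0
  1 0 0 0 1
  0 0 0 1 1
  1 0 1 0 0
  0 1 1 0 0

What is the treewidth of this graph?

2

A width-2 tree decomposition is:
Bags: B1 = {0, 1, 4}  B2 = {0, 3, 4}  B3 = {2, 3, 4}
Tree: B1–B2, B2–B3
Every bag has size at most 3, so the width is 3 − 1 = 2 and tw(G) ≤ 2. The edges 4–1–0–3–2–4 form a cycle, so G is not a tree and its treewidth is at least 2. The upper and lower bounds meet at 2, so that is the treewidth.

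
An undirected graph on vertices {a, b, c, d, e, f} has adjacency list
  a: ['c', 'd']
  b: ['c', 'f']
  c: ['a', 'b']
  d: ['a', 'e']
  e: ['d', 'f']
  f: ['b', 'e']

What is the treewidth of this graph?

A width-2 tree decomposition is:
Bags: B1 = {a, c, d}  B2 = {b, c, d}  B3 = {b, d, f}  B4 = {d, e, f}
Tree: B1–B2, B2–B3, B3–B4
Every bag has size at most 3, so the width is 3 − 1 = 2 and tw(G) ≤ 2. Since d–a–c–b–f–e–d is a cycle in G, G is not acyclic. Forests are exactly the graphs of treewidth ≤ 1, so tw(G) ≥ 2. Therefore the treewidth is 2.

2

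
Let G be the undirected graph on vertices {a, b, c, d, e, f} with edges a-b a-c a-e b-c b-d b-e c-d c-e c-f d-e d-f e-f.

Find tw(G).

3

A width-3 tree decomposition is:
Bags: B1 = {b, c, d, e}  B2 = {a, b, c, e}  B3 = {c, d, e, f}
Tree: B1–B2, B1–B3
Each bag holds 4 vertices, so the decomposition has width 3, which upper-bounds the treewidth. For the lower bound, the 4 vertices {c, d, e, f} are pairwise adjacent, and any tree decomposition puts a clique entirely inside one bag — forcing width ≥ 3. Therefore the treewidth is 3.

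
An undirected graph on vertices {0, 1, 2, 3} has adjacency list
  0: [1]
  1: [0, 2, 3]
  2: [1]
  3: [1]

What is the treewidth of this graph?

1

A width-1 tree decomposition is:
Bags: B1 = {1, 2}  B2 = {1, 3}  B3 = {0, 1}
Tree: B1–B2, B2–B3
Every bag has size at most 2, so the width is 2 − 1 = 1 and tw(G) ≤ 1. Any graph with an edge has treewidth ≥ 1, and G has the edge 1–2. The upper and lower bounds meet at 1, so that is the treewidth.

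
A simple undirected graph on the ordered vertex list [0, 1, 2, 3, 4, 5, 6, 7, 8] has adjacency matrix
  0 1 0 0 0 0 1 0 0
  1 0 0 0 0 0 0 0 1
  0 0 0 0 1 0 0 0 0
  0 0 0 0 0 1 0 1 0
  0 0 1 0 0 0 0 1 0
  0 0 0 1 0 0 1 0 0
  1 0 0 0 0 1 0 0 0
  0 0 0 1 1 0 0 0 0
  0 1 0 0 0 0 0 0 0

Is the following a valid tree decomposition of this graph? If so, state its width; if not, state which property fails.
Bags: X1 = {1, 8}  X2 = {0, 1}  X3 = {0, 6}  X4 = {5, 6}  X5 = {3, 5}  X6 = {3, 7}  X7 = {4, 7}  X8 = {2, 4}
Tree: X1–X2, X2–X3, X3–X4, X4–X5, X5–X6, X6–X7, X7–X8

Yes; width 1.

Every vertex of G appears in some bag (union = {0, 1, 2, 3, 4, 5, 6, 7, 8}); every edge is covered by a bag; and for each vertex v the set of bags containing v is connected in the bag tree. The decomposition is therefore valid. The largest bag has 2 vertices, so the width is 1.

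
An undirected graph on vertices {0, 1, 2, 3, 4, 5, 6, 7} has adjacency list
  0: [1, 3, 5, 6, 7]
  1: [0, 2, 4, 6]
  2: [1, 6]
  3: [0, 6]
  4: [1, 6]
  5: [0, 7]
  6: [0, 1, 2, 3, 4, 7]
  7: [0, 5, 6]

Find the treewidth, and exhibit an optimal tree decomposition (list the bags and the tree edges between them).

Every bag has size at most 3, so the width is 3 − 1 = 2 and tw(G) ≤ 2. Conversely, {0, 5, 7} is a clique of size 3, and the vertices of any clique must share a bag in every tree decomposition; so some bag has ≥ 3 vertices and tw(G) ≥ 2. The upper and lower bounds meet at 2, so that is the treewidth.

Treewidth 2.
One such decomposition:
Bags: B1 = {0, 1, 6}  B2 = {0, 6, 7}  B3 = {0, 3, 6}  B4 = {1, 2, 6}  B5 = {0, 5, 7}  B6 = {1, 4, 6}
Tree: B1–B2, B2–B3, B1–B4, B2–B5, B4–B6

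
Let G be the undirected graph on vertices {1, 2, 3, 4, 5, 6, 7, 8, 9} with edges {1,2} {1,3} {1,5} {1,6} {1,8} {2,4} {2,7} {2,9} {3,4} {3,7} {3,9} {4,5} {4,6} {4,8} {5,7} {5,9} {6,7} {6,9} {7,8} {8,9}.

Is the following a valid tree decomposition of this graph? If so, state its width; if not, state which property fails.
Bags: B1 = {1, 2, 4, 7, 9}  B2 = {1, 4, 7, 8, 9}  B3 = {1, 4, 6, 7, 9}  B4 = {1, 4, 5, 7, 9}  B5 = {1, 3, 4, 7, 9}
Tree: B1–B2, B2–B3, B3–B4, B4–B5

Yes; width 4.

Checking the three conditions: (i) the bags cover all of {1, 2, 3, 4, 5, 6, 7, 8, 9}; (ii) for each edge, some bag contains both endpoints; (iii) the bags containing any fixed vertex form a subtree. All hold, so the decomposition is valid with width 5 − 1 = 4.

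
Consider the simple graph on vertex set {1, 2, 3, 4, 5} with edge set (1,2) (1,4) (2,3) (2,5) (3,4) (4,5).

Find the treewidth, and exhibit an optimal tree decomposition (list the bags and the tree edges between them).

The largest bag has 3 vertices, giving width 2; this decomposition certifies tw(G) ≤ 2. For the lower bound, G contains the cycle 5–4–3–2–5, so G is not a forest; only forests have treewidth ≤ 1, hence tw(G) ≥ 2. Combining the bounds, tw(G) = 2.

Treewidth 2.
One optimal decomposition is:
Bags: B1 = {2, 4, 5}  B2 = {2, 3, 4}  B3 = {1, 2, 4}
Tree: B1–B2, B2–B3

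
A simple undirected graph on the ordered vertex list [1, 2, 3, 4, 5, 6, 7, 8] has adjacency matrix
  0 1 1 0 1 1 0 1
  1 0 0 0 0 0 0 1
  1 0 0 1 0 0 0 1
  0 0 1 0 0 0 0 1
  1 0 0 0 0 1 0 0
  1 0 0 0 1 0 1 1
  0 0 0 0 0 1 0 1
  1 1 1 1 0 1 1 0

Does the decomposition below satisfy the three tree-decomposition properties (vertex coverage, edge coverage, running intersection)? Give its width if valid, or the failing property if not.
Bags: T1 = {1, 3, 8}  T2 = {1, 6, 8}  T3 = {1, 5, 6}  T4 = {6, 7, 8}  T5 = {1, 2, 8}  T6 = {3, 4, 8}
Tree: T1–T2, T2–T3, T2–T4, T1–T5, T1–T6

Every vertex of G appears in some bag (union = {1, 2, 3, 4, 5, 6, 7, 8}); every edge is covered by a bag; and for each vertex v the set of bags containing v is connected in the bag tree. The decomposition is therefore valid. The largest bag has 3 vertices, so the width is 2.

Yes; width 2.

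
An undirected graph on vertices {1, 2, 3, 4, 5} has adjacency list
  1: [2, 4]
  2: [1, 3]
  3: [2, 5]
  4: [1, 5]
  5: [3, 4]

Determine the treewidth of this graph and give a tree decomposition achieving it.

Treewidth 2.
One optimal decomposition is:
Bags: B1 = {3, 4, 5}  B2 = {2, 3, 4}  B3 = {1, 2, 4}
Tree: B1–B2, B2–B3

The largest bag has 3 vertices, giving width 2; this decomposition certifies tw(G) ≤ 2. The edges 4–5–3–2–1–4 form a cycle, so G is not a tree and its treewidth is at least 2. The upper and lower bounds meet at 2, so that is the treewidth.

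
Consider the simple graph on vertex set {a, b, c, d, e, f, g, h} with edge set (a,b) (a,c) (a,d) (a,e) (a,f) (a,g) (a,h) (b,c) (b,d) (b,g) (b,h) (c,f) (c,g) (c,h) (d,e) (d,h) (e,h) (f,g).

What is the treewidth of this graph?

3

A width-3 tree decomposition is:
Bags: B1 = {a, b, c, g}  B2 = {a, c, f, g}  B3 = {a, b, c, h}  B4 = {a, b, d, h}  B5 = {a, d, e, h}
Tree: B1–B2, B1–B3, B3–B4, B4–B5
The largest bag has 4 vertices, giving width 3; this decomposition certifies tw(G) ≤ 3. For the lower bound, the 4 vertices {a, c, f, g} are pairwise adjacent, and any tree decomposition puts a clique entirely inside one bag — forcing width ≥ 3. Hence tw(G) = 3 exactly.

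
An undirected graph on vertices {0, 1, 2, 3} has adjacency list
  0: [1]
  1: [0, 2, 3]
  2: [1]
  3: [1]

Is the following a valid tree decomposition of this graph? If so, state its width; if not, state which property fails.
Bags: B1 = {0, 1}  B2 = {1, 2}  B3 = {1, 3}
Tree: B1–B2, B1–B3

Checking the three conditions: (i) the bags cover all of {0, 1, 2, 3}; (ii) for each edge, some bag contains both endpoints; (iii) the bags containing any fixed vertex form a subtree. All hold, so the decomposition is valid with width 2 − 1 = 1.

Yes; width 1.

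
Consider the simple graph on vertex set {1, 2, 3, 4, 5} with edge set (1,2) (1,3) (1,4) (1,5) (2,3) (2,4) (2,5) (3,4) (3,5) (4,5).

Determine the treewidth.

4

A width-4 tree decomposition is:
Bags: B1 = {1, 2, 3, 4, 5}
Tree: (single bag)
With just one bag of size 5, the width is 5 − 1 = 4, so tw(G) ≤ 4. Conversely, {1, 2, 3, 4, 5} is a clique of size 5, and the vertices of any clique must share a bag in every tree decomposition; so some bag has ≥ 5 vertices and tw(G) ≥ 4. Hence tw(G) = 4 exactly.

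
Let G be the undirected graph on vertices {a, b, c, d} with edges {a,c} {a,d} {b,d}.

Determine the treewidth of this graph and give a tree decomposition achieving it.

The largest bag has 2 vertices, giving width 1; this decomposition certifies tw(G) ≤ 1. Since G has at least one edge (e.g. b–d), it is not an edgeless graph, so tw(G) ≥ 1. Combining the bounds, tw(G) = 1.

Treewidth 1.
Bags: B1 = {b, d}  B2 = {a, d}  B3 = {a, c}
Tree: B1–B2, B2–B3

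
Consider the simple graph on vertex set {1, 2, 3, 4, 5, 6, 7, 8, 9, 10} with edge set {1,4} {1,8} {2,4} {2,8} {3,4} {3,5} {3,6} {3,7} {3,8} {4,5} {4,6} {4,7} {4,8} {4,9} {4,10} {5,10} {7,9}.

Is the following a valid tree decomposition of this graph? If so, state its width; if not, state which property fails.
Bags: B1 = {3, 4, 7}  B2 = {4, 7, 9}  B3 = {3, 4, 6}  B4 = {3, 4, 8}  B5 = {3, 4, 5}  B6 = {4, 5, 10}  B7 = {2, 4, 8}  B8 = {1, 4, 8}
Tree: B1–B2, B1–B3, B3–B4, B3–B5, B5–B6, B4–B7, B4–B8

Vertex coverage: the bags together contain {1, 2, 3, 4, 5, 6, 7, 8, 9, 10}, the full vertex set. Edge coverage: each edge of G has both endpoints in at least one bag. Running intersection: for every vertex, the bags containing it form a connected subtree. All three properties hold, so this is a valid tree decomposition of width max|bag| − 1 = 2, and hence tw(G) ≤ 2.

Yes; width 2.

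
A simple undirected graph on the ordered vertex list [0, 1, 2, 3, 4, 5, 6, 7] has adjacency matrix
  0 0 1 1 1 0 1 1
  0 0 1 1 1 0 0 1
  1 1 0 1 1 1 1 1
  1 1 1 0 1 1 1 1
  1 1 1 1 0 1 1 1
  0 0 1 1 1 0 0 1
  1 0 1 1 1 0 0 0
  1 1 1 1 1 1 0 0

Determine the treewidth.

A width-4 tree decomposition is:
Bags: B1 = {0, 2, 3, 4, 7}  B2 = {2, 3, 4, 5, 7}  B3 = {0, 2, 3, 4, 6}  B4 = {1, 2, 3, 4, 7}
Tree: B1–B2, B1–B3, B2–B4
Every bag has size at most 5, so the width is 5 − 1 = 4 and tw(G) ≤ 4. For the lower bound, the 5 vertices {0, 2, 3, 4, 6} are pairwise adjacent, and any tree decomposition puts a clique entirely inside one bag — forcing width ≥ 4. Therefore the treewidth is 4.

4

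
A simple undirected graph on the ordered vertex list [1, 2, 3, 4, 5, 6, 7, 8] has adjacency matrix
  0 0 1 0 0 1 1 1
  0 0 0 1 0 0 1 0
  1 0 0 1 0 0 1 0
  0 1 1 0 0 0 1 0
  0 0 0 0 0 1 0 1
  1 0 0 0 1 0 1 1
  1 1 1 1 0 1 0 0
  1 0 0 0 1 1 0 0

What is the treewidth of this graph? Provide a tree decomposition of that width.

Treewidth 2.
One such decomposition:
Bags: B1 = {1, 6, 8}  B2 = {1, 6, 7}  B3 = {5, 6, 8}  B4 = {1, 3, 7}  B5 = {3, 4, 7}  B6 = {2, 4, 7}
Tree: B1–B2, B1–B3, B2–B4, B4–B5, B5–B6

The largest bag has 3 vertices, giving width 2; this decomposition certifies tw(G) ≤ 2. On the other hand G contains the 3-clique {1, 6, 8}. A clique must lie in a single bag of any decomposition, so no decomposition can have width below 2. Therefore the treewidth is 2.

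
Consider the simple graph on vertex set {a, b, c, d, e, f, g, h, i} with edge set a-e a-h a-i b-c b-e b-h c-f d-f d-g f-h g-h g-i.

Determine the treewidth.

A width-3 tree decomposition is:
Bags: B1 = {b, c, d, f}  B2 = {b, d, f, h}  B3 = {b, d, g, h}  B4 = {b, e, g, h}  B5 = {a, e, g, h}  B6 = {a, e, g, i}
Tree: B1–B2, B2–B3, B3–B4, B4–B5, B5–B6
The largest bag has 4 vertices, giving width 3; this decomposition certifies tw(G) ≤ 3. For the lower bound: the 4 vertex sets {c,d,f}, {b}, {h}, {a,e,g,i} are disjoint, each induces a connected subgraph, and every pair is joined by at least one edge of G. Contracting each set to a single vertex therefore yields K_{4} as a minor, and since treewidth is minor-monotone, tw(G) ≥ tw(K_{4}) = 3. Combining the bounds, tw(G) = 3.

3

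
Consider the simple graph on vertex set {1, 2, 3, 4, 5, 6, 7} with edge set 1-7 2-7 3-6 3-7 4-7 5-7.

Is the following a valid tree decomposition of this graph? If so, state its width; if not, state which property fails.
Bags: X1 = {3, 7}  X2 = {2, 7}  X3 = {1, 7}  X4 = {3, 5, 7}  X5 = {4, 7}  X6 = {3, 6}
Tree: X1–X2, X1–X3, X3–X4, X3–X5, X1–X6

No — bags containing vertex 3 are not connected in the tree.

A tree decomposition must satisfy three properties: every vertex lies in some bag; for every edge, both endpoints lie together in some bag; and for every vertex, the bags containing it form a connected subtree. Here bags containing vertex 3 are not connected in the tree, so the decomposition is invalid.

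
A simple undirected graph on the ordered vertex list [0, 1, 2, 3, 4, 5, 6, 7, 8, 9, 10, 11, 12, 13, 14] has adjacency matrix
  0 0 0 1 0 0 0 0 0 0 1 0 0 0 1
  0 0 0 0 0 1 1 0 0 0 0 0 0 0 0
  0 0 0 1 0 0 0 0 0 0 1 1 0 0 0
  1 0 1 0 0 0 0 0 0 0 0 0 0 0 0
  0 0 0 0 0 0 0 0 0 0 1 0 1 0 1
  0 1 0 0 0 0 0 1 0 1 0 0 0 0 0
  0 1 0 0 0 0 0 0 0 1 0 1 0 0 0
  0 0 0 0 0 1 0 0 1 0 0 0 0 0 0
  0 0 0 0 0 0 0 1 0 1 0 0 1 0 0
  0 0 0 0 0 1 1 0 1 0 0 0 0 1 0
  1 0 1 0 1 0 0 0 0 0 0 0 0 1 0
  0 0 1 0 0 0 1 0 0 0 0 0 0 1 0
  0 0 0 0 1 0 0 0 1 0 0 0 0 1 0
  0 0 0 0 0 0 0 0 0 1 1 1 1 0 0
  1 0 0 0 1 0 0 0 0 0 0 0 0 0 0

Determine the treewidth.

3

A width-3 tree decomposition is:
Bags: B1 = {1, 5, 6, 7}  B2 = {5, 6, 7, 9}  B3 = {6, 7, 8, 9}  B4 = {6, 8, 9, 11}  B5 = {8, 9, 11, 13}  B6 = {8, 11, 12, 13}  B7 = {2, 11, 12, 13}  B8 = {2, 10, 12, 13}  B9 = {2, 4, 10, 12}  B10 = {2, 3, 4, 10}  B11 = {0, 3, 4, 10}  B12 = {0, 3, 4, 14}
Tree: B1–B2, B2–B3, B3–B4, B4–B5, B5–B6, B6–B7, B7–B8, B8–B9, B9–B10, B10–B11, B11–B12
The largest bag has 4 vertices, giving width 3; this decomposition certifies tw(G) ≤ 3. For the lower bound: the 4 vertex sets {1,5,7}, {6}, {9}, {8,11,12,13} are disjoint, each induces a connected subgraph, and every pair is joined by at least one edge of G. Contracting each set to a single vertex therefore yields K_{4} as a minor, and since treewidth is minor-monotone, tw(G) ≥ tw(K_{4}) = 3. Therefore the treewidth is 3.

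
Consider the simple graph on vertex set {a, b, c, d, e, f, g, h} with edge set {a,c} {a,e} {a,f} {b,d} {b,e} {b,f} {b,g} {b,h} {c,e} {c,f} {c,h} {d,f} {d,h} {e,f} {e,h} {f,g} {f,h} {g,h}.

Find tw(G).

3

A width-3 tree decomposition is:
Bags: B1 = {b, e, f, h}  B2 = {c, e, f, h}  B3 = {b, f, g, h}  B4 = {a, c, e, f}  B5 = {b, d, f, h}
Tree: B1–B2, B1–B3, B2–B4, B1–B5
Each bag holds 4 vertices, so the decomposition has width 3, which upper-bounds the treewidth. On the other hand G contains the 4-clique {c, e, f, h}. A clique must lie in a single bag of any decomposition, so no decomposition can have width below 3. Therefore the treewidth is 3.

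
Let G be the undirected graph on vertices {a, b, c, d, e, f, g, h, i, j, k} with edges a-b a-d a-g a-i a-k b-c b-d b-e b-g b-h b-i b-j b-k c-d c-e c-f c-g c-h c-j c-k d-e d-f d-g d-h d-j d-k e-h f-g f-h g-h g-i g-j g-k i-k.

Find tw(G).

A width-4 tree decomposition is:
Bags: B1 = {b, c, d, g, k}  B2 = {a, b, d, g, k}  B3 = {b, c, d, g, h}  B4 = {c, d, f, g, h}  B5 = {b, c, d, e, h}  B6 = {b, c, d, g, j}  B7 = {a, b, g, i, k}
Tree: B1–B2, B1–B3, B3–B4, B3–B5, B1–B6, B2–B7
Each bag holds 5 vertices, so the decomposition has width 4, which upper-bounds the treewidth. Conversely, {c, d, f, g, h} is a clique of size 5, and the vertices of any clique must share a bag in every tree decomposition; so some bag has ≥ 5 vertices and tw(G) ≥ 4. Therefore the treewidth is 4.

4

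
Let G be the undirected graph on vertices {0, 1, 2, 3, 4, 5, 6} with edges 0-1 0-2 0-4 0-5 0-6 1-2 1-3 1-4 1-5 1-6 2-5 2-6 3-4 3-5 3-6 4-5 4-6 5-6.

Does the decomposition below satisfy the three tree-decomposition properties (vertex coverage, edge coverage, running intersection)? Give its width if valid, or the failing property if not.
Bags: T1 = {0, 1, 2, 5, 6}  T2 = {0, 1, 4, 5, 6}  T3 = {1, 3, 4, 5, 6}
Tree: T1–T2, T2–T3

Checking the three conditions: (i) the bags cover all of {0, 1, 2, 3, 4, 5, 6}; (ii) for each edge, some bag contains both endpoints; (iii) the bags containing any fixed vertex form a subtree. All hold, so the decomposition is valid with width 5 − 1 = 4.

Yes; width 4.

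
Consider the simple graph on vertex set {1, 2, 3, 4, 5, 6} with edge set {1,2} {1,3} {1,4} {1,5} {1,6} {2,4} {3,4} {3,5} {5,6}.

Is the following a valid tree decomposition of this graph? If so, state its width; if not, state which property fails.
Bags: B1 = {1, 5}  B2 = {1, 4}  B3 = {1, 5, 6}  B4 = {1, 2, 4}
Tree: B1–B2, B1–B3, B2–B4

A tree decomposition must satisfy three properties: every vertex lies in some bag; for every edge, both endpoints lie together in some bag; and for every vertex, the bags containing it form a connected subtree. Here vertex 3 appears in no bag, so the decomposition is invalid.

No — vertex 3 appears in no bag.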